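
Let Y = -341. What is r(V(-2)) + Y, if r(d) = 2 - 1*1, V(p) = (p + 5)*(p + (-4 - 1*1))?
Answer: -340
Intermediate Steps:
V(p) = (-5 + p)*(5 + p) (V(p) = (5 + p)*(p + (-4 - 1)) = (5 + p)*(p - 5) = (5 + p)*(-5 + p) = (-5 + p)*(5 + p))
r(d) = 1 (r(d) = 2 - 1 = 1)
r(V(-2)) + Y = 1 - 341 = -340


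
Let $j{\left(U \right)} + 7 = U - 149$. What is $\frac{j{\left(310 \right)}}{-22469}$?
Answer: $- \frac{154}{22469} \approx -0.0068539$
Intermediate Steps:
$j{\left(U \right)} = -156 + U$ ($j{\left(U \right)} = -7 + \left(U - 149\right) = -7 + \left(-149 + U\right) = -156 + U$)
$\frac{j{\left(310 \right)}}{-22469} = \frac{-156 + 310}{-22469} = 154 \left(- \frac{1}{22469}\right) = - \frac{154}{22469}$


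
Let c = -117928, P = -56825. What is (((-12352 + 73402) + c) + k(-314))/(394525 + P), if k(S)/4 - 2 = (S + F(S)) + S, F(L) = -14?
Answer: -29719/168850 ≈ -0.17601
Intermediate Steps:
k(S) = -48 + 8*S (k(S) = 8 + 4*((S - 14) + S) = 8 + 4*((-14 + S) + S) = 8 + 4*(-14 + 2*S) = 8 + (-56 + 8*S) = -48 + 8*S)
(((-12352 + 73402) + c) + k(-314))/(394525 + P) = (((-12352 + 73402) - 117928) + (-48 + 8*(-314)))/(394525 - 56825) = ((61050 - 117928) + (-48 - 2512))/337700 = (-56878 - 2560)*(1/337700) = -59438*1/337700 = -29719/168850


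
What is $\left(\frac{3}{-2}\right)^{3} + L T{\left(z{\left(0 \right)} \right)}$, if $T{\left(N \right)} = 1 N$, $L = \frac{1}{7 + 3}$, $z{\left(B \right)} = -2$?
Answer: $- \frac{143}{40} \approx -3.575$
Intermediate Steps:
$L = \frac{1}{10} \approx 0.1$
$T{\left(N \right)} = N$
$\left(\frac{3}{-2}\right)^{3} + L T{\left(z{\left(0 \right)} \right)} = \left(\frac{3}{-2}\right)^{3} + \frac{1}{10} \left(-2\right) = \left(3 \left(- \frac{1}{2}\right)\right)^{3} - \frac{1}{5} = \left(- \frac{3}{2}\right)^{3} - \frac{1}{5} = - \frac{27}{8} - \frac{1}{5} = - \frac{143}{40}$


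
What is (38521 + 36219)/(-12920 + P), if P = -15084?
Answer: -18685/7001 ≈ -2.6689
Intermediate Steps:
(38521 + 36219)/(-12920 + P) = (38521 + 36219)/(-12920 - 15084) = 74740/(-28004) = 74740*(-1/28004) = -18685/7001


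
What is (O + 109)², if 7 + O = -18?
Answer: 7056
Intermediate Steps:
O = -25 (O = -7 - 18 = -25)
(O + 109)² = (-25 + 109)² = 84² = 7056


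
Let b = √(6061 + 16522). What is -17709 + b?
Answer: -17709 + √22583 ≈ -17559.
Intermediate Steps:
b = √22583 ≈ 150.28
-17709 + b = -17709 + √22583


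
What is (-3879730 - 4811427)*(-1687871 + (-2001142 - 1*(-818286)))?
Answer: 24949939061139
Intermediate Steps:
(-3879730 - 4811427)*(-1687871 + (-2001142 - 1*(-818286))) = -8691157*(-1687871 + (-2001142 + 818286)) = -8691157*(-1687871 - 1182856) = -8691157*(-2870727) = 24949939061139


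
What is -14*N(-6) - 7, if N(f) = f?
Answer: 77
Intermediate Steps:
-14*N(-6) - 7 = -14*(-6) - 7 = 84 - 7 = 77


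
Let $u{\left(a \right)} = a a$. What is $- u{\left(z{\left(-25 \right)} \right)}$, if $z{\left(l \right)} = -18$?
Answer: $-324$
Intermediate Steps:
$u{\left(a \right)} = a^{2}$
$- u{\left(z{\left(-25 \right)} \right)} = - \left(-18\right)^{2} = \left(-1\right) 324 = -324$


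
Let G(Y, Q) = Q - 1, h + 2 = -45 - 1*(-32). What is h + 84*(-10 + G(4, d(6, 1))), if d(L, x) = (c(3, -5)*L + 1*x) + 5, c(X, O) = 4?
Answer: 1581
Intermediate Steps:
h = -15 (h = -2 + (-45 - 1*(-32)) = -2 + (-45 + 32) = -2 - 13 = -15)
d(L, x) = 5 + x + 4*L (d(L, x) = (4*L + 1*x) + 5 = (4*L + x) + 5 = (x + 4*L) + 5 = 5 + x + 4*L)
G(Y, Q) = -1 + Q
h + 84*(-10 + G(4, d(6, 1))) = -15 + 84*(-10 + (-1 + (5 + 1 + 4*6))) = -15 + 84*(-10 + (-1 + (5 + 1 + 24))) = -15 + 84*(-10 + (-1 + 30)) = -15 + 84*(-10 + 29) = -15 + 84*19 = -15 + 1596 = 1581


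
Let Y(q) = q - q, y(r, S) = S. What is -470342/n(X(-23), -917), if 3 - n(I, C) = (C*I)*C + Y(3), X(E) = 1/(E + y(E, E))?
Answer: -21635732/841027 ≈ -25.725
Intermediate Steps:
Y(q) = 0
X(E) = 1/(2*E) (X(E) = 1/(E + E) = 1/(2*E))
n(I, C) = 3 - I*C² (n(I, C) = 3 - ((C*I)*C + 0) = 3 - (I*C² + 0) = 3 - I*C²)
-470342/n(X(-23), -917) = -470342/(3 - 1*(½)/(-23)*(-917)²) = -470342/(3 - 1*(½)*(-1/23)*840889) = -470342/(3 - 1*(-1/46)*840889) = -470342/(3 + 840889/46) = -470342/841027/46 = -470342*46/841027 = -21635732/841027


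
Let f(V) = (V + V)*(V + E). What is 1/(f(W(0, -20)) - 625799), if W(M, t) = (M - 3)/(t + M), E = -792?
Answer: -200/125207311 ≈ -1.5974e-6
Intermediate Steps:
W(M, t) = (-3 + M)/(M + t)
f(V) = 2*V*(-792 + V) (f(V) = (V + V)*(V - 792) = (2*V)*(-792 + V) = 2*V*(-792 + V))
1/(f(W(0, -20)) - 625799) = 1/(2*((-3 + 0)/(0 - 20))*(-792 + (-3 + 0)/(0 - 20)) - 625799) = 1/(2*(-3/(-20))*(-792 - 3/(-20)) - 625799) = 1/(2*(-1/20*(-3))*(-792 - 1/20*(-3)) - 625799) = 1/(2*(3/20)*(-792 + 3/20) - 625799) = 1/(2*(3/20)*(-15837/20) - 625799) = 1/(-47511/200 - 625799) = 1/(-125207311/200) = -200/125207311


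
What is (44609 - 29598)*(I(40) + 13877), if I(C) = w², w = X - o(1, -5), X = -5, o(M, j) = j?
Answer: 208307647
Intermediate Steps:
w = 0 (w = -5 - 1*(-5) = -5 + 5 = 0)
I(C) = 0 (I(C) = 0² = 0)
(44609 - 29598)*(I(40) + 13877) = (44609 - 29598)*(0 + 13877) = 15011*13877 = 208307647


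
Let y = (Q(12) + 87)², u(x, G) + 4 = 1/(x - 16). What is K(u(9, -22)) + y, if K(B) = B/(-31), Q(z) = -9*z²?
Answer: 317184806/217 ≈ 1.4617e+6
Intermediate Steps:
u(x, G) = -4 + 1/(-16 + x) (u(x, G) = -4 + 1/(x - 16) = -4 + 1/(-16 + x))
K(B) = -B/31 (K(B) = B*(-1/31) = -B/31)
y = 1461681 (y = (-9*12² + 87)² = (-9*144 + 87)² = (-1296 + 87)² = (-1209)² = 1461681)
K(u(9, -22)) + y = -(65 - 4*9)/(31*(-16 + 9)) + 1461681 = -(65 - 36)/(31*(-7)) + 1461681 = -(-1)*29/217 + 1461681 = -1/31*(-29/7) + 1461681 = 29/217 + 1461681 = 317184806/217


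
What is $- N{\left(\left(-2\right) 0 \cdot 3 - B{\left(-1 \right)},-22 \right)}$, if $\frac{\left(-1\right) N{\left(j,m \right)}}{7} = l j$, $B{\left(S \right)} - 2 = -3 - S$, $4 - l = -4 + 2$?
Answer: $0$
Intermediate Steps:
$l = 6$ ($l = 4 - \left(-4 + 2\right) = 4 - -2 = 4 + 2 = 6$)
$B{\left(S \right)} = -1 - S$ ($B{\left(S \right)} = 2 - \left(3 + S\right) = -1 - S$)
$N{\left(j,m \right)} = - 42 j$ ($N{\left(j,m \right)} = - 7 \cdot 6 j = - 42 j$)
$- N{\left(\left(-2\right) 0 \cdot 3 - B{\left(-1 \right)},-22 \right)} = - \left(-42\right) \left(\left(-2\right) 0 \cdot 3 - \left(-1 - -1\right)\right) = - \left(-42\right) \left(0 \cdot 3 - \left(-1 + 1\right)\right) = - \left(-42\right) \left(0 - 0\right) = - \left(-42\right) \left(0 + 0\right) = - \left(-42\right) 0 = \left(-1\right) 0 = 0$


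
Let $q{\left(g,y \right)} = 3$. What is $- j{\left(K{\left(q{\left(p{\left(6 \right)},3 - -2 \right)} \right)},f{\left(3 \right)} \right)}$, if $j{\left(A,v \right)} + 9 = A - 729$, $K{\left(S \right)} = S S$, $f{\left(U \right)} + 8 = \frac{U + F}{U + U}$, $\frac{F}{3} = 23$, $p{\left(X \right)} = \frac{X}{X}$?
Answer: $729$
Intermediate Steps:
$p{\left(X \right)} = 1$
$F = 69$ ($F = 3 \cdot 23 = 69$)
$f{\left(U \right)} = -8 + \frac{69 + U}{2 U}$ ($f{\left(U \right)} = -8 + \frac{U + 69}{U + U} = -8 + \frac{69 + U}{2 U}$)
$K{\left(S \right)} = S^{2}$
$j{\left(A,v \right)} = -738 + A$ ($j{\left(A,v \right)} = -9 + \left(A - 729\right) = -9 + \left(-729 + A\right) = -738 + A$)
$- j{\left(K{\left(q{\left(p{\left(6 \right)},3 - -2 \right)} \right)},f{\left(3 \right)} \right)} = - (-738 + 3^{2}) = - (-738 + 9) = \left(-1\right) \left(-729\right) = 729$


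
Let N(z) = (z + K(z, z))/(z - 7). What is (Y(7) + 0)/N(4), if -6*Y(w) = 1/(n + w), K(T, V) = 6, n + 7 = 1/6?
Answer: 3/10 ≈ 0.30000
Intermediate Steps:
n = -41/6 (n = -7 + 1/6 = -7 + ⅙ = -41/6 ≈ -6.8333)
N(z) = (6 + z)/(-7 + z) (N(z) = (z + 6)/(z - 7) = (6 + z)/(-7 + z))
Y(w) = -1/(6*(-41/6 + w))
(Y(7) + 0)/N(4) = (-1/(-41 + 6*7) + 0)/(((6 + 4)/(-7 + 4))) = (-1/(-41 + 42) + 0)/((10/(-3))) = (-1/1 + 0)/((-⅓*10)) = (-1*1 + 0)/(-10/3) = (-1 + 0)*(-3/10) = -1*(-3/10) = 3/10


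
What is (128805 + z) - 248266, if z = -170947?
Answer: -290408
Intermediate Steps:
(128805 + z) - 248266 = (128805 - 170947) - 248266 = -42142 - 248266 = -290408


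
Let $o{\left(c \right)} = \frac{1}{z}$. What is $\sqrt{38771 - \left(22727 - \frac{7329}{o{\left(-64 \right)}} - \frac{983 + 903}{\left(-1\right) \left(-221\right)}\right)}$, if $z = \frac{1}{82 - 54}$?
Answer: $\frac{7 \sqrt{65045383}}{442} \approx 127.73$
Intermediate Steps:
$z = \frac{1}{28} \approx 0.035714$
$o{\left(c \right)} = 28$ ($o{\left(c \right)} = \frac{1}{\frac{1}{28}} = 28$)
$\sqrt{38771 - \left(22727 - \frac{7329}{o{\left(-64 \right)}} - \frac{983 + 903}{\left(-1\right) \left(-221\right)}\right)} = \sqrt{38771 + \left(\left(-12866 - 9861\right) + \left(\frac{7329}{28} + \frac{983 + 903}{\left(-1\right) \left(-221\right)}\right)\right)} = \sqrt{38771 - \left(\frac{89861}{4} - \frac{1886}{221}\right)} = \sqrt{38771 + \left(-22727 + \left(\frac{1047}{4} + 1886 \cdot \frac{1}{221}\right)\right)} = \sqrt{38771 + \left(-22727 + \left(\frac{1047}{4} + \frac{1886}{221}\right)\right)} = \sqrt{38771 + \left(-22727 + \frac{238931}{884}\right)} = \sqrt{38771 - \frac{19851737}{884}} = \sqrt{\frac{14421827}{884}} = \frac{7 \sqrt{65045383}}{442}$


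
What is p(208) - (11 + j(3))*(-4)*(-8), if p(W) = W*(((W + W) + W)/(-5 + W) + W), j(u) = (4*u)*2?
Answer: 8685024/203 ≈ 42783.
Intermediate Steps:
j(u) = 8*u
p(W) = W*(W + 3*W/(-5 + W)) (p(W) = W*((2*W + W)/(-5 + W) + W) = W*((3*W)/(-5 + W) + W) = W*(3*W/(-5 + W) + W) = W*(W + 3*W/(-5 + W)))
p(208) - (11 + j(3))*(-4)*(-8) = 208²*(-2 + 208)/(-5 + 208) - (11 + 8*3)*(-4)*(-8) = 43264*206/203 - (11 + 24)*(-4)*(-8) = 43264*(1/203)*206 - 35*(-4)*(-8) = 8912384/203 - (-140)*(-8) = 8912384/203 - 1*1120 = 8912384/203 - 1120 = 8685024/203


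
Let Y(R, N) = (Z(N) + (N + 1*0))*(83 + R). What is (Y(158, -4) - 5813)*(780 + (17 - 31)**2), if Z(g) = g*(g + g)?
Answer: 912560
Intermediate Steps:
Z(g) = 2*g**2 (Z(g) = g*(2*g) = 2*g**2)
Y(R, N) = (83 + R)*(N + 2*N**2) (Y(R, N) = (2*N**2 + (N + 1*0))*(83 + R) = (2*N**2 + (N + 0))*(83 + R) = (2*N**2 + N)*(83 + R) = (N + 2*N**2)*(83 + R) = (83 + R)*(N + 2*N**2))
(Y(158, -4) - 5813)*(780 + (17 - 31)**2) = (-4*(83 + 158 + 166*(-4) + 2*(-4)*158) - 5813)*(780 + (17 - 31)**2) = (-4*(83 + 158 - 664 - 1264) - 5813)*(780 + (-14)**2) = (-4*(-1687) - 5813)*(780 + 196) = (6748 - 5813)*976 = 935*976 = 912560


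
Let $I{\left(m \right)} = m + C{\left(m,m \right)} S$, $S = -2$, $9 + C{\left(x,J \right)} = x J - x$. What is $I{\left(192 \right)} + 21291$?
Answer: $-51843$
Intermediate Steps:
$C{\left(x,J \right)} = -9 - x + J x$ ($C{\left(x,J \right)} = -9 + \left(x J - x\right) = -9 + \left(J x - x\right) = -9 + \left(- x + J x\right) = -9 - x + J x$)
$I{\left(m \right)} = 18 - 2 m^{2} + 3 m$ ($I{\left(m \right)} = m + \left(-9 - m + m m\right) \left(-2\right) = m + \left(-9 - m + m^{2}\right) \left(-2\right) = m + \left(-9 + m^{2} - m\right) \left(-2\right) = m + \left(18 - 2 m^{2} + 2 m\right) = 18 - 2 m^{2} + 3 m$)
$I{\left(192 \right)} + 21291 = \left(18 - 2 \cdot 192^{2} + 3 \cdot 192\right) + 21291 = \left(18 - 73728 + 576\right) + 21291 = -73134 + 21291 = -51843$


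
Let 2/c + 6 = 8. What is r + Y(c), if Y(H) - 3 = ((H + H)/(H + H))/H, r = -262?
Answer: -258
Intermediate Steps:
c = 1 (c = 2/(-6 + 8) = 2/2 = 2*(1/2) = 1)
Y(H) = 3 + 1/H (Y(H) = 3 + ((H + H)/(H + H))/H = 3 + ((2*H)/((2*H)))/H = 3 + ((2*H)*(1/(2*H)))/H = 3 + 1/H)
r + Y(c) = -262 + (3 + 1/1) = -262 + (3 + 1) = -262 + 4 = -258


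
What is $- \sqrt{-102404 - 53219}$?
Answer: $- i \sqrt{155623} \approx - 394.49 i$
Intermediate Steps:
$- \sqrt{-102404 - 53219} = - \sqrt{-155623} = - i \sqrt{155623}$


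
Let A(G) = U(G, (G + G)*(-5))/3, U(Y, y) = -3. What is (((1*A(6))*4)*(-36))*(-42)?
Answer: -6048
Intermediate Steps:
A(G) = -1 (A(G) = -3/3 = -3*⅓ = -1)
(((1*A(6))*4)*(-36))*(-42) = (((1*(-1))*4)*(-36))*(-42) = (-1*4*(-36))*(-42) = -4*(-36)*(-42) = 144*(-42) = -6048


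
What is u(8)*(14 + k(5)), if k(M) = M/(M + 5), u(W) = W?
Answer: 116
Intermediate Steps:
k(M) = M/(5 + M)
u(8)*(14 + k(5)) = 8*(14 + 5/(5 + 5)) = 8*(14 + 5/10) = 8*(14 + 5*(1/10)) = 8*(14 + 1/2) = 8*(29/2) = 116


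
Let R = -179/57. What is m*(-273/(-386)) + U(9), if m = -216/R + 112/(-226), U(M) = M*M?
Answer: 504746859/3903811 ≈ 129.30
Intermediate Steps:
U(M) = M²
R = -179/57 (R = -179*1/57 = -179/57 ≈ -3.1404)
m = 1381232/20227 (m = -216/(-179/57) + 112/(-226) = -216*(-57/179) + 112*(-1/226) = 12312/179 - 56/113 = 1381232/20227 ≈ 68.286)
m*(-273/(-386)) + U(9) = 1381232*(-273/(-386))/20227 + 9² = 1381232*(-273*(-1/386))/20227 + 81 = (1381232/20227)*(273/386) + 81 = 188538168/3903811 + 81 = 504746859/3903811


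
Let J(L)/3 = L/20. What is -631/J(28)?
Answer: -3155/21 ≈ -150.24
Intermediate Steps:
J(L) = 3*L/20 (J(L) = 3*(L/20) = 3*L/20)
-631/J(28) = -631/((3/20)*28) = -631/21/5 = -631*5/21 = -3155/21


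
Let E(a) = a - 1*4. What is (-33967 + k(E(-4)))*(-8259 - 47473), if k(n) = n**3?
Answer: 1921583628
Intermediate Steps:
E(a) = -4 + a (E(a) = a - 4 = -4 + a)
(-33967 + k(E(-4)))*(-8259 - 47473) = (-33967 + (-4 - 4)**3)*(-8259 - 47473) = (-33967 + (-8)**3)*(-55732) = (-33967 - 512)*(-55732) = -34479*(-55732) = 1921583628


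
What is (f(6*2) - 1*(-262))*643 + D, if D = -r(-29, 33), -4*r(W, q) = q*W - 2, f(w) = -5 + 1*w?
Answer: 690909/4 ≈ 1.7273e+5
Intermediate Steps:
f(w) = -5 + w
r(W, q) = 1/2 - W*q/4 (r(W, q) = -(q*W - 2)/4 = -(W*q - 2)/4 = -(-2 + W*q)/4 = 1/2 - W*q/4)
D = -959/4 (D = -(1/2 - 1/4*(-29)*33) = -(1/2 + 957/4) = -1*959/4 = -959/4 ≈ -239.75)
(f(6*2) - 1*(-262))*643 + D = ((-5 + 6*2) - 1*(-262))*643 - 959/4 = ((-5 + 12) + 262)*643 - 959/4 = (7 + 262)*643 - 959/4 = 269*643 - 959/4 = 172967 - 959/4 = 690909/4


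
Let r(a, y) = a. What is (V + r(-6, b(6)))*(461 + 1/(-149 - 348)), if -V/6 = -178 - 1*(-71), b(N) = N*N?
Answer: 145717776/497 ≈ 2.9319e+5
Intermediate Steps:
b(N) = N²
V = 642 (V = -6*(-178 - 1*(-71)) = -6*(-178 + 71) = -6*(-107) = 642)
(V + r(-6, b(6)))*(461 + 1/(-149 - 348)) = (642 - 6)*(461 + 1/(-149 - 348)) = 636*(461 + 1/(-497)) = 636*(461 - 1/497) = 636*(229116/497) = 145717776/497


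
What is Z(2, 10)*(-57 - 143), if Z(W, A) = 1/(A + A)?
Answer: -10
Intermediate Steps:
Z(W, A) = 1/(2*A)
Z(2, 10)*(-57 - 143) = ((½)/10)*(-57 - 143) = ((½)*(⅒))*(-200) = (1/20)*(-200) = -10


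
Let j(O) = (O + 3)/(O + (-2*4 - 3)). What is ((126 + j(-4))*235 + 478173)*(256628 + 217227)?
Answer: 721868811580/3 ≈ 2.4062e+11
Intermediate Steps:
j(O) = (3 + O)/(-11 + O) (j(O) = (3 + O)/(O + (-8 - 3)) = (3 + O)/(O - 11) = (3 + O)/(-11 + O))
((126 + j(-4))*235 + 478173)*(256628 + 217227) = ((126 + (3 - 4)/(-11 - 4))*235 + 478173)*(256628 + 217227) = ((126 - 1/(-15))*235 + 478173)*473855 = ((126 - 1/15*(-1))*235 + 478173)*473855 = ((126 + 1/15)*235 + 478173)*473855 = ((1891/15)*235 + 478173)*473855 = (88877/3 + 478173)*473855 = (1523396/3)*473855 = 721868811580/3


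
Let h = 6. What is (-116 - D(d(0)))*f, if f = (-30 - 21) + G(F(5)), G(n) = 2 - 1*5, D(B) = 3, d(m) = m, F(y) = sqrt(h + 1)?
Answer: 6426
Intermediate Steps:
F(y) = sqrt(7) (F(y) = sqrt(6 + 1) = sqrt(7))
G(n) = -3 (G(n) = 2 - 5 = -3)
f = -54 (f = (-30 - 21) - 3 = -51 - 3 = -54)
(-116 - D(d(0)))*f = (-116 - 1*3)*(-54) = (-116 - 3)*(-54) = -119*(-54) = 6426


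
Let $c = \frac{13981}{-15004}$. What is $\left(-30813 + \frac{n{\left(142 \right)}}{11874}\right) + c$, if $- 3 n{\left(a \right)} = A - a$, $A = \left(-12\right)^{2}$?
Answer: $- \frac{24148385387}{783684} \approx -30814.0$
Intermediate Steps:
$A = 144$
$c = - \frac{41}{44}$ ($c = 13981 \left(- \frac{1}{15004}\right) = - \frac{41}{44} \approx -0.93182$)
$n{\left(a \right)} = -48 + \frac{a}{3}$ ($n{\left(a \right)} = - \frac{144 - a}{3} = -48 + \frac{a}{3}$)
$\left(-30813 + \frac{n{\left(142 \right)}}{11874}\right) + c = \left(-30813 + \frac{-48 + \frac{1}{3} \cdot 142}{11874}\right) - \frac{41}{44} = \left(-30813 + \left(-48 + \frac{142}{3}\right) \frac{1}{11874}\right) - \frac{41}{44} = \left(-30813 - \frac{1}{17811}\right) - \frac{41}{44} = - \frac{548810344}{17811} - \frac{41}{44} = - \frac{24148385387}{783684}$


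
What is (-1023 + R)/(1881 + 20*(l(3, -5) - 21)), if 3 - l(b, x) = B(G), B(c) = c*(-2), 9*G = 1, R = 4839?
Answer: 34344/13729 ≈ 2.5016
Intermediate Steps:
G = 1/9 (G = (1/9)*1 = 1/9 ≈ 0.11111)
B(c) = -2*c
l(b, x) = 29/9 (l(b, x) = 3 - (-2)/9 = 3 - 1*(-2/9) = 3 + 2/9 = 29/9)
(-1023 + R)/(1881 + 20*(l(3, -5) - 21)) = (-1023 + 4839)/(1881 + 20*(29/9 - 21)) = 3816/(1881 + 20*(-160/9)) = 3816/(1881 - 3200/9) = 3816/(13729/9) = 3816*(9/13729) = 34344/13729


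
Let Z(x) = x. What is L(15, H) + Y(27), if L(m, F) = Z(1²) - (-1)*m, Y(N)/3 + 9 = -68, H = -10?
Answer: -215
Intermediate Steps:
Y(N) = -231 (Y(N) = -27 + 3*(-68) = -27 - 204 = -231)
L(m, F) = 1 + m (L(m, F) = 1² - (-1)*m = 1 + m)
L(15, H) + Y(27) = (1 + 15) - 231 = 16 - 231 = -215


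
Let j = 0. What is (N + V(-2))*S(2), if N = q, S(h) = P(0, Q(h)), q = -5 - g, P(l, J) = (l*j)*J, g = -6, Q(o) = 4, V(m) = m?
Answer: 0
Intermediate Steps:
P(l, J) = 0 (P(l, J) = (l*0)*J = 0*J = 0)
q = 1 (q = -5 - 1*(-6) = -5 + 6 = 1)
S(h) = 0
N = 1
(N + V(-2))*S(2) = (1 - 2)*0 = -1*0 = 0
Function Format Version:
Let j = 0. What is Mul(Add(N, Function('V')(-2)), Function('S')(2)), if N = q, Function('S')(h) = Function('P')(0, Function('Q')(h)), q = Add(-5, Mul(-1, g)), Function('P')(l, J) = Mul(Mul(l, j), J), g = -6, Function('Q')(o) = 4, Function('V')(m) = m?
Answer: 0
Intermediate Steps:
Function('P')(l, J) = 0 (Function('P')(l, J) = Mul(Mul(l, 0), J) = Mul(0, J) = 0)
q = 1 (q = Add(-5, Mul(-1, -6)) = Add(-5, 6) = 1)
Function('S')(h) = 0
N = 1
Mul(Add(N, Function('V')(-2)), Function('S')(2)) = Mul(Add(1, -2), 0) = Mul(-1, 0) = 0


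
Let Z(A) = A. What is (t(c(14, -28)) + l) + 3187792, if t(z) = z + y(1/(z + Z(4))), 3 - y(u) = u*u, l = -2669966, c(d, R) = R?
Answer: 298253375/576 ≈ 5.1780e+5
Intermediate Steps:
y(u) = 3 - u² (y(u) = 3 - u*u = 3 - u²)
t(z) = 3 + z - 1/(4 + z)² (t(z) = z + (3 - (1/(z + 4))²) = z + (3 - (1/(4 + z))²) = z + (3 - 1/(4 + z)²) = 3 + z - 1/(4 + z)²)
(t(c(14, -28)) + l) + 3187792 = ((3 - 28 - 1/(4 - 28)²) - 2669966) + 3187792 = ((3 - 28 - 1/(-24)²) - 2669966) + 3187792 = ((3 - 28 - 1*1/576) - 2669966) + 3187792 = ((3 - 28 - 1/576) - 2669966) + 3187792 = (-14401/576 - 2669966) + 3187792 = -1537914817/576 + 3187792 = 298253375/576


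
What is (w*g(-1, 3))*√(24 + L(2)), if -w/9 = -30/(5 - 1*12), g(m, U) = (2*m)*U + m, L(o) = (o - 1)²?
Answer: 1350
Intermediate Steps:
L(o) = (-1 + o)²
g(m, U) = m + 2*U*m (g(m, U) = 2*U*m + m = m + 2*U*m)
w = -270/7 (w = -(-270)/(5 - 1*12) = -(-270)/(5 - 12) = -(-270)/(-7) = -(-270)*(-1)/7 = -9*30/7 = -270/7 ≈ -38.571)
(w*g(-1, 3))*√(24 + L(2)) = (-(-270)*(1 + 2*3)/7)*√(24 + (-1 + 2)²) = (-(-270)*(1 + 6)/7)*√(24 + 1²) = (-(-270)*7/7)*√(24 + 1) = (-270/7*(-7))*√25 = 270*5 = 1350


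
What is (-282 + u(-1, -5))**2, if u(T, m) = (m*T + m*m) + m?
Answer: 66049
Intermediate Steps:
u(T, m) = m + m**2 + T*m (u(T, m) = (T*m + m**2) + m = (m**2 + T*m) + m = m + m**2 + T*m)
(-282 + u(-1, -5))**2 = (-282 - 5*(1 - 1 - 5))**2 = (-282 - 5*(-5))**2 = (-282 + 25)**2 = (-257)**2 = 66049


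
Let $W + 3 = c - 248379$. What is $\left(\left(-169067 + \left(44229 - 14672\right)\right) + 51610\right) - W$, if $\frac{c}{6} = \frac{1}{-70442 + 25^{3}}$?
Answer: $\frac{8797141800}{54817} \approx 1.6048 \cdot 10^{5}$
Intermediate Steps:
$c = - \frac{6}{54817}$ ($c = \frac{6}{-70442 + 25^{3}} = \frac{6}{-70442 + 15625} = \frac{6}{-54817} = 6 \left(- \frac{1}{54817}\right) = - \frac{6}{54817} \approx -0.00010946$)
$W = - \frac{13615556100}{54817}$ ($W = -3 - \frac{13615391649}{54817} = - \frac{13615556100}{54817} \approx -2.4838 \cdot 10^{5}$)
$\left(\left(-169067 + \left(44229 - 14672\right)\right) + 51610\right) - W = \left(\left(-169067 + \left(44229 - 14672\right)\right) + 51610\right) - - \frac{13615556100}{54817} = \left(\left(-169067 + \left(44229 - 14672\right)\right) + 51610\right) + \frac{13615556100}{54817} = \left(\left(-169067 + 29557\right) + 51610\right) + \frac{13615556100}{54817} = \left(-139510 + 51610\right) + \frac{13615556100}{54817} = -87900 + \frac{13615556100}{54817} = \frac{8797141800}{54817}$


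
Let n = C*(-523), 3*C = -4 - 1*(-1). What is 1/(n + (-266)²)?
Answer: 1/71279 ≈ 1.4029e-5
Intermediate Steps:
C = -1 (C = (-4 - 1*(-1))/3 = (-4 + 1)/3 = (⅓)*(-3) = -1)
n = 523 (n = -1*(-523) = 523)
1/(n + (-266)²) = 1/(523 + (-266)²) = 1/(523 + 70756) = 1/71279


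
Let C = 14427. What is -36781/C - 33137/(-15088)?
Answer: -76884229/217674576 ≈ -0.35321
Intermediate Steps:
-36781/C - 33137/(-15088) = -36781/14427 - 33137/(-15088) = -36781*1/14427 - 33137*(-1/15088) = -36781/14427 + 33137/15088 = -76884229/217674576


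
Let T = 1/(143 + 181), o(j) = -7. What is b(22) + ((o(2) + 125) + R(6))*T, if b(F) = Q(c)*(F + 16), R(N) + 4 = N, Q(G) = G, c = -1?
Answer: -1016/27 ≈ -37.630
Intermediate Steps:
R(N) = -4 + N
T = 1/324 ≈ 0.0030864
b(F) = -16 - F (b(F) = -(F + 16) = -(16 + F) = -16 - F)
b(22) + ((o(2) + 125) + R(6))*T = (-16 - 1*22) + ((-7 + 125) + (-4 + 6))*(1/324) = (-16 - 22) + (118 + 2)*(1/324) = -38 + 120*(1/324) = -38 + 10/27 = -1016/27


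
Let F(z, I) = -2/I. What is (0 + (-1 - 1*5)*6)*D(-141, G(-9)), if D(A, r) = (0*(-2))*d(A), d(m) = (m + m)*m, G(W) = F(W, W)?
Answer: 0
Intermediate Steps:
G(W) = -2/W
d(m) = 2*m² (d(m) = (2*m)*m = 2*m²)
D(A, r) = 0 (D(A, r) = (0*(-2))*(2*A²) = 0*(2*A²) = 0)
(0 + (-1 - 1*5)*6)*D(-141, G(-9)) = (0 + (-1 - 1*5)*6)*0 = (0 + (-1 - 5)*6)*0 = (0 - 6*6)*0 = (0 - 36)*0 = -36*0 = 0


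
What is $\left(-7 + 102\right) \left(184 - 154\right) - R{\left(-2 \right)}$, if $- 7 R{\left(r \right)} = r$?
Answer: $\frac{19948}{7} \approx 2849.7$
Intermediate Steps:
$R{\left(r \right)} = - \frac{r}{7}$
$\left(-7 + 102\right) \left(184 - 154\right) - R{\left(-2 \right)} = \left(-7 + 102\right) \left(184 - 154\right) - \left(- \frac{1}{7}\right) \left(-2\right) = 95 \cdot 30 - \frac{2}{7} = 2850 - \frac{2}{7} = \frac{19948}{7}$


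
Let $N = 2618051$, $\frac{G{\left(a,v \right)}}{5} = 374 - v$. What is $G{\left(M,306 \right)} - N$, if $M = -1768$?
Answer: $-2617711$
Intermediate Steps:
$G{\left(a,v \right)} = 1870 - 5 v$ ($G{\left(a,v \right)} = 5 \left(374 - v\right) = 1870 - 5 v$)
$G{\left(M,306 \right)} - N = \left(1870 - 1530\right) - 2618051 = 340 - 2618051 = -2617711$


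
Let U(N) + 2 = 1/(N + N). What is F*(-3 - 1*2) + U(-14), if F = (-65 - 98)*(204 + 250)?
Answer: 10360223/28 ≈ 3.7001e+5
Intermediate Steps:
F = -74002 (F = -163*454 = -74002)
U(N) = -2 + 1/(2*N) (U(N) = -2 + 1/(N + N) = -2 + 1/(2*N))
F*(-3 - 1*2) + U(-14) = -74002*(-3 - 1*2) + (-2 + (½)/(-14)) = -74002*(-3 - 2) + (-2 + (½)*(-1/14)) = -74002*(-5) + (-2 - 1/28) = 370010 - 57/28 = 10360223/28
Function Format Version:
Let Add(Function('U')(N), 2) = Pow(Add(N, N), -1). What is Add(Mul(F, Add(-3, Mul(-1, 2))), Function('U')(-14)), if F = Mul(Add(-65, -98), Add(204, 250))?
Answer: Rational(10360223, 28) ≈ 3.7001e+5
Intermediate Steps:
F = -74002 (F = Mul(-163, 454) = -74002)
Function('U')(N) = Add(-2, Mul(Rational(1, 2), Pow(N, -1))) (Function('U')(N) = Add(-2, Pow(Add(N, N), -1)) = Add(-2, Pow(Mul(2, N), -1)) = Add(-2, Mul(Rational(1, 2), Pow(N, -1))))
Add(Mul(F, Add(-3, Mul(-1, 2))), Function('U')(-14)) = Add(Mul(-74002, Add(-3, Mul(-1, 2))), Add(-2, Mul(Rational(1, 2), Pow(-14, -1)))) = Add(Mul(-74002, Add(-3, -2)), Add(-2, Mul(Rational(1, 2), Rational(-1, 14)))) = Add(Mul(-74002, -5), Add(-2, Rational(-1, 28))) = Add(370010, Rational(-57, 28)) = Rational(10360223, 28)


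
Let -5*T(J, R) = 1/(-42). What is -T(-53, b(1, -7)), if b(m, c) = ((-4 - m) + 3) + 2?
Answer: -1/210 ≈ -0.0047619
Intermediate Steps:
b(m, c) = 1 - m (b(m, c) = (-1 - m) + 2 = 1 - m)
T(J, R) = 1/210 (T(J, R) = -⅕/(-42) = -⅕*(-1/42) = 1/210)
-T(-53, b(1, -7)) = -1*1/210 = -1/210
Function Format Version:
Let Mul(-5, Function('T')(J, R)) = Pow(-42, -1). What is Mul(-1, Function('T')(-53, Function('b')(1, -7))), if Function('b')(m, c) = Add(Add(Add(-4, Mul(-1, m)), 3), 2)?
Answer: Rational(-1, 210) ≈ -0.0047619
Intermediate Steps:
Function('b')(m, c) = Add(1, Mul(-1, m)) (Function('b')(m, c) = Add(Add(-1, Mul(-1, m)), 2) = Add(1, Mul(-1, m)))
Function('T')(J, R) = Rational(1, 210) (Function('T')(J, R) = Mul(Rational(-1, 5), Pow(-42, -1)) = Mul(Rational(-1, 5), Rational(-1, 42)) = Rational(1, 210))
Mul(-1, Function('T')(-53, Function('b')(1, -7))) = Mul(-1, Rational(1, 210)) = Rational(-1, 210)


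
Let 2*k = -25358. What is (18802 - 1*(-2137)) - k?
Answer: 33618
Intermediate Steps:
k = -12679 (k = (1/2)*(-25358) = -12679)
(18802 - 1*(-2137)) - k = (18802 - 1*(-2137)) - 1*(-12679) = (18802 + 2137) + 12679 = 20939 + 12679 = 33618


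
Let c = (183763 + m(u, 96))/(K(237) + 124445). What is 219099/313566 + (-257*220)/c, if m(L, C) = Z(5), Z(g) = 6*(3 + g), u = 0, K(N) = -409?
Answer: -732998885110917/19212293342 ≈ -38153.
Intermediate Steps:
Z(g) = 18 + 6*g
m(L, C) = 48 (m(L, C) = 18 + 6*5 = 18 + 30 = 48)
c = 183811/124036 (c = (183763 + 48)/(-409 + 124445) = 183811/124036 ≈ 1.4819)
219099/313566 + (-257*220)/c = 219099/313566 + (-257*220)/(183811/124036) = 219099*(1/313566) - 56540*124036/183811 = 73033/104522 - 7012995440/183811 = -732998885110917/19212293342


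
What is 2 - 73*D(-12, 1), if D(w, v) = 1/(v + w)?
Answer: 95/11 ≈ 8.6364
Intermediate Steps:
2 - 73*D(-12, 1) = 2 - 73/(1 - 12) = 2 - 73/(-11) = 2 - 73*(-1/11) = 2 + 73/11 = 95/11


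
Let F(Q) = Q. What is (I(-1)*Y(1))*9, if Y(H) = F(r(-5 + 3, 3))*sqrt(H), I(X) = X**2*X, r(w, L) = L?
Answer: -27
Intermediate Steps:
I(X) = X**3
Y(H) = 3*sqrt(H)
(I(-1)*Y(1))*9 = ((-1)**3*(3*sqrt(1)))*9 = -3*9 = -27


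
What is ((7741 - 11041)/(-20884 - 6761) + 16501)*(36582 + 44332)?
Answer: 2460721208582/1843 ≈ 1.3352e+9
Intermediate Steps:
((7741 - 11041)/(-20884 - 6761) + 16501)*(36582 + 44332) = (-3300/(-27645) + 16501)*80914 = (-3300*(-1/27645) + 16501)*80914 = (220/1843 + 16501)*80914 = (30411563/1843)*80914 = 2460721208582/1843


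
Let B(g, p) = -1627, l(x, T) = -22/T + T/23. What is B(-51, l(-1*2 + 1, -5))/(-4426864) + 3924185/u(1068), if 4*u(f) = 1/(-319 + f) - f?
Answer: -52046011282808903/3541185746384 ≈ -14697.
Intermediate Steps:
u(f) = -f/4 + 1/(4*(-319 + f)) (u(f) = (1/(-319 + f) - f)/4 = -f/4 + 1/(4*(-319 + f)))
l(x, T) = -22/T + T/23 (l(x, T) = -22/T + T*(1/23) = -22/T + T/23)
B(-51, l(-1*2 + 1, -5))/(-4426864) + 3924185/u(1068) = -1627/(-4426864) + 3924185/(((1 - 1*1068² + 319*1068)/(4*(-319 + 1068)))) = -1627*(-1/4426864) + 3924185/(((¼)*(1 - 1*1140624 + 340692)/749)) = 1627/4426864 + 3924185/(((¼)*(1/749)*(1 - 1140624 + 340692))) = 1627/4426864 + 3924185/(((¼)*(1/749)*(-799931))) = 1627/4426864 + 3924185/(-799931/2996) = 1627/4426864 + 3924185*(-2996/799931) = 1627/4426864 - 11756858260/799931 = -52046011282808903/3541185746384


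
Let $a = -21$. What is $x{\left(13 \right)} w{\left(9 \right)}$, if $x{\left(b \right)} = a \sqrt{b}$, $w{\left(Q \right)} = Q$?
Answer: $- 189 \sqrt{13} \approx -681.45$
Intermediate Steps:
$x{\left(b \right)} = - 21 \sqrt{b}$
$x{\left(13 \right)} w{\left(9 \right)} = - 21 \sqrt{13} \cdot 9 = - 189 \sqrt{13}$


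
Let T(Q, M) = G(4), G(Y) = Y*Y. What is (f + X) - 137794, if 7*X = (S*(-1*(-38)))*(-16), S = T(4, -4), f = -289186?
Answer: -2998588/7 ≈ -4.2837e+5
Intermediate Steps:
G(Y) = Y²
T(Q, M) = 16 (T(Q, M) = 4² = 16)
S = 16
X = -9728/7 (X = ((16*(-1*(-38)))*(-16))/7 = ((16*38)*(-16))/7 = (608*(-16))/7 = (⅐)*(-9728) = -9728/7 ≈ -1389.7)
(f + X) - 137794 = (-289186 - 9728/7) - 137794 = -2034030/7 - 137794 = -2998588/7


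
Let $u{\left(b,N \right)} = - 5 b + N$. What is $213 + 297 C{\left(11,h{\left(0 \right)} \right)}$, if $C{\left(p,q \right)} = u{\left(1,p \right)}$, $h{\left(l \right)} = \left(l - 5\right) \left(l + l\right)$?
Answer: $1995$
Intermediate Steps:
$h{\left(l \right)} = 2 l \left(-5 + l\right)$ ($h{\left(l \right)} = \left(-5 + l\right) 2 l = 2 l \left(-5 + l\right)$)
$u{\left(b,N \right)} = N - 5 b$
$C{\left(p,q \right)} = -5 + p$ ($C{\left(p,q \right)} = p - 5 = -5 + p$)
$213 + 297 C{\left(11,h{\left(0 \right)} \right)} = 213 + 297 \left(-5 + 11\right) = 213 + 297 \cdot 6 = 213 + 1782 = 1995$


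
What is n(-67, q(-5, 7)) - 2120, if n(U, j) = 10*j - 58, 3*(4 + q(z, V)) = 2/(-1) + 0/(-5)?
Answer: -6674/3 ≈ -2224.7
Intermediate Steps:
q(z, V) = -14/3 (q(z, V) = -4 + (2/(-1) + 0/(-5))/3 = -4 + (2*(-1) + 0*(-⅕))/3 = -4 + (-2 + 0)/3 = -4 + (⅓)*(-2) = -4 - ⅔ = -14/3)
n(U, j) = -58 + 10*j
n(-67, q(-5, 7)) - 2120 = (-58 + 10*(-14/3)) - 2120 = (-58 - 140/3) - 2120 = -314/3 - 2120 = -6674/3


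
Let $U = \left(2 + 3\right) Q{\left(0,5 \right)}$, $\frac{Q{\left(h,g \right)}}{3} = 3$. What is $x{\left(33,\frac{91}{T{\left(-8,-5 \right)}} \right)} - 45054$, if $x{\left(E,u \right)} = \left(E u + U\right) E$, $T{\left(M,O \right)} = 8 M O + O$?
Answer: $- \frac{216272}{5} \approx -43254.0$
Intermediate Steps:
$Q{\left(h,g \right)} = 9$ ($Q{\left(h,g \right)} = 3 \cdot 3 = 9$)
$T{\left(M,O \right)} = O + 8 M O$ ($T{\left(M,O \right)} = 8 M O + O = O + 8 M O$)
$U = 45$ ($U = \left(2 + 3\right) 9 = 5 \cdot 9 = 45$)
$x{\left(E,u \right)} = E \left(45 + E u\right)$ ($x{\left(E,u \right)} = \left(E u + 45\right) E = \left(45 + E u\right) E = E \left(45 + E u\right)$)
$x{\left(33,\frac{91}{T{\left(-8,-5 \right)}} \right)} - 45054 = 33 \left(45 + 33 \frac{91}{\left(-5\right) \left(1 + 8 \left(-8\right)\right)}\right) - 45054 = 33 \left(45 + 33 \frac{91}{\left(-5\right) \left(1 - 64\right)}\right) - 45054 = 33 \left(45 + 33 \frac{91}{\left(-5\right) \left(-63\right)}\right) - 45054 = 33 \left(45 + 33 \cdot \frac{91}{315}\right) - 45054 = 33 \left(45 + 33 \cdot 91 \cdot \frac{1}{315}\right) - 45054 = 33 \left(45 + 33 \cdot \frac{13}{45}\right) - 45054 = 33 \left(45 + \frac{143}{15}\right) - 45054 = 33 \cdot \frac{818}{15} - 45054 = \frac{8998}{5} - 45054 = - \frac{216272}{5}$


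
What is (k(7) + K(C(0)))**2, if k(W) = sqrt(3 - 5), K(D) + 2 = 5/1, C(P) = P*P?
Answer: (3 + I*sqrt(2))**2 ≈ 7.0 + 8.4853*I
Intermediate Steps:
C(P) = P**2
K(D) = 3 (K(D) = -2 + 5/1 = -2 + 5*1 = -2 + 5 = 3)
k(W) = I*sqrt(2) (k(W) = sqrt(-2) = I*sqrt(2))
(k(7) + K(C(0)))**2 = (I*sqrt(2) + 3)**2 = (3 + I*sqrt(2))**2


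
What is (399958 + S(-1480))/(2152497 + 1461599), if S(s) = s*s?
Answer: 1295179/1807048 ≈ 0.71674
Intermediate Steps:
S(s) = s²
(399958 + S(-1480))/(2152497 + 1461599) = (399958 + (-1480)²)/(2152497 + 1461599) = (399958 + 2190400)/3614096 = 2590358*(1/3614096) = 1295179/1807048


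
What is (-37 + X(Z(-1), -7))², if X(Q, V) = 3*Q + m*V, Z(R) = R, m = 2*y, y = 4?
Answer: 9216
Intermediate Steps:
m = 8 (m = 2*4 = 8)
X(Q, V) = 3*Q + 8*V
(-37 + X(Z(-1), -7))² = (-37 + (3*(-1) + 8*(-7)))² = (-37 + (-3 - 56))² = (-37 - 59)² = (-96)² = 9216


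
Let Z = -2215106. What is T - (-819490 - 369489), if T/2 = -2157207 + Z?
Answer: -7555647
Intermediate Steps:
T = -8744626 (T = 2*(-2157207 - 2215106) = 2*(-4372313) = -8744626)
T - (-819490 - 369489) = -8744626 - (-819490 - 369489) = -8744626 - 1*(-1188979) = -8744626 + 1188979 = -7555647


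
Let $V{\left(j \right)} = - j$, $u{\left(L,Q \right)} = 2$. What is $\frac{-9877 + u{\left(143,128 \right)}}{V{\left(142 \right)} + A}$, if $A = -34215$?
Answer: $\frac{9875}{34357} \approx 0.28742$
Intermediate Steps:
$\frac{-9877 + u{\left(143,128 \right)}}{V{\left(142 \right)} + A} = \frac{-9877 + 2}{\left(-1\right) 142 - 34215} = - \frac{9875}{-142 - 34215} = - \frac{9875}{-34357} = \left(-9875\right) \left(- \frac{1}{34357}\right) = \frac{9875}{34357}$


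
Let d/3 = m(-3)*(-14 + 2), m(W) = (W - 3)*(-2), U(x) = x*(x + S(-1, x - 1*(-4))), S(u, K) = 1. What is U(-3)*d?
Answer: -2592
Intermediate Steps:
U(x) = x*(1 + x) (U(x) = x*(x + 1) = x*(1 + x))
m(W) = 6 - 2*W (m(W) = (-3 + W)*(-2) = 6 - 2*W)
d = -432 (d = 3*((6 - 2*(-3))*(-14 + 2)) = 3*((6 + 6)*(-12)) = 3*(12*(-12)) = 3*(-144) = -432)
U(-3)*d = -3*(1 - 3)*(-432) = -3*(-2)*(-432) = 6*(-432) = -2592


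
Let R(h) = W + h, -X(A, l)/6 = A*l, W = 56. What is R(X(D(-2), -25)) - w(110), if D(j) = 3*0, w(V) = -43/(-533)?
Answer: 29805/533 ≈ 55.919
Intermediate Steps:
w(V) = 43/533 (w(V) = -43*(-1/533) = 43/533)
D(j) = 0
X(A, l) = -6*A*l
R(h) = 56 + h
R(X(D(-2), -25)) - w(110) = (56 - 6*0*(-25)) - 1*43/533 = (56 + 0) - 43/533 = 56 - 43/533 = 29805/533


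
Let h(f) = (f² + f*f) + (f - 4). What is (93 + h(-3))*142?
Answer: 14768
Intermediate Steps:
h(f) = -4 + f + 2*f² (h(f) = (f² + f²) + (-4 + f) = 2*f² + (-4 + f) = -4 + f + 2*f²)
(93 + h(-3))*142 = (93 + (-4 - 3 + 2*(-3)²))*142 = (93 + (-4 - 3 + 2*9))*142 = (93 + (-4 - 3 + 18))*142 = (93 + 11)*142 = 104*142 = 14768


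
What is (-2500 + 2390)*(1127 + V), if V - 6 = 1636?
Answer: -304590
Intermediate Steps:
V = 1642 (V = 6 + 1636 = 1642)
(-2500 + 2390)*(1127 + V) = (-2500 + 2390)*(1127 + 1642) = -110*2769 = -304590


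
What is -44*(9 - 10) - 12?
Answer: 32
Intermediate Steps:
-44*(9 - 10) - 12 = -44*(-1) - 12 = 44 - 12 = 32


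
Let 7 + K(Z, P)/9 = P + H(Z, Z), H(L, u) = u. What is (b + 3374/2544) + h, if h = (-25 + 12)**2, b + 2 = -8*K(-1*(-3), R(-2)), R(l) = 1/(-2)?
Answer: 626239/1272 ≈ 492.33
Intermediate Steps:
R(l) = -1/2
K(Z, P) = -63 + 9*P + 9*Z (K(Z, P) = -63 + 9*(P + Z) = -63 + (9*P + 9*Z) = -63 + 9*P + 9*Z)
b = 322 (b = -2 - 8*(-63 + 9*(-1/2) + 9*(-1*(-3))) = -2 - 8*(-63 - 9/2 + 9*3) = -2 - 8*(-63 - 9/2 + 27) = -2 - 8*(-81/2) = -2 + 324 = 322)
h = 169 (h = (-13)**2 = 169)
(b + 3374/2544) + h = (322 + 3374/2544) + 169 = (322 + 3374*(1/2544)) + 169 = (322 + 1687/1272) + 169 = 411271/1272 + 169 = 626239/1272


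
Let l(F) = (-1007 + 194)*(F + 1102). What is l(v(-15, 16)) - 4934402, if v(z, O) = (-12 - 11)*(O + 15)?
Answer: -5250659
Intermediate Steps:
v(z, O) = -345 - 23*O (v(z, O) = -23*(15 + O) = -345 - 23*O)
l(F) = -895926 - 813*F (l(F) = -813*(1102 + F) = -895926 - 813*F)
l(v(-15, 16)) - 4934402 = (-895926 - 813*(-345 - 23*16)) - 4934402 = (-895926 - 813*(-345 - 368)) - 4934402 = (-895926 - 813*(-713)) - 4934402 = (-895926 + 579669) - 4934402 = -316257 - 4934402 = -5250659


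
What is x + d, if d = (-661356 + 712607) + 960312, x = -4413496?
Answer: -3401933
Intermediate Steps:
d = 1011563 (d = 51251 + 960312 = 1011563)
x + d = -4413496 + 1011563 = -3401933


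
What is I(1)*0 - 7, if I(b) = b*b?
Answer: -7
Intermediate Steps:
I(b) = b²
I(1)*0 - 7 = 1²*0 - 7 = 1*0 - 7 = 0 - 7 = -7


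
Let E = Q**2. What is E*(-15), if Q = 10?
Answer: -1500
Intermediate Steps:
E = 100 (E = 10**2 = 100)
E*(-15) = 100*(-15) = -1500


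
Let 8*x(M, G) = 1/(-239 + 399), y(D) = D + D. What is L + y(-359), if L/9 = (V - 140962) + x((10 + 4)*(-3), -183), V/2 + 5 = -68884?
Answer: -3212003831/1280 ≈ -2.5094e+6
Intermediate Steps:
V = -137778 (V = -10 + 2*(-68884) = -10 - 137768 = -137778)
y(D) = 2*D
x(M, G) = 1/1280 (x(M, G) = 1/(8*(-239 + 399)) = (⅛)/160 = (⅛)*(1/160) = 1/1280)
L = -3211084791/1280 (L = 9*((-137778 - 140962) + 1/1280) = 9*(-278740 + 1/1280) = 9*(-356787199/1280) = -3211084791/1280 ≈ -2.5087e+6)
L + y(-359) = -3211084791/1280 + 2*(-359) = -3211084791/1280 - 718 = -3212003831/1280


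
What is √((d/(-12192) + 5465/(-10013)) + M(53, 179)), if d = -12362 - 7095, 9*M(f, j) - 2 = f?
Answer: √6670284438845386/30519624 ≈ 2.6760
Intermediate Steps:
M(f, j) = 2/9 + f/9
d = -19457
√((d/(-12192) + 5465/(-10013)) + M(53, 179)) = √((-19457/(-12192) + 5465/(-10013)) + (2/9 + (⅑)*53)) = √((-19457*(-1/12192) + 5465*(-1/10013)) + (2/9 + 53/9)) = √((19457/12192 - 5465/10013) + 55/9) = √(128193661/122078496 + 55/9) = √(2622686743/366235488) = √6670284438845386/30519624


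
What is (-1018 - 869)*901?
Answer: -1700187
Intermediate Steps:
(-1018 - 869)*901 = -1887*901 = -1700187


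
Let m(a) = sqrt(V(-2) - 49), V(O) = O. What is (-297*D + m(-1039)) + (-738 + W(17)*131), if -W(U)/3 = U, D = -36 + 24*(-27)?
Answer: 195729 + I*sqrt(51) ≈ 1.9573e+5 + 7.1414*I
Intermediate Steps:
D = -684 (D = -36 - 648 = -684)
m(a) = I*sqrt(51) (m(a) = sqrt(-2 - 49) = sqrt(-51) = I*sqrt(51))
W(U) = -3*U
(-297*D + m(-1039)) + (-738 + W(17)*131) = (-297*(-684) + I*sqrt(51)) + (-738 - 3*17*131) = (203148 + I*sqrt(51)) + (-738 - 51*131) = (203148 + I*sqrt(51)) + (-738 - 6681) = (203148 + I*sqrt(51)) - 7419 = 195729 + I*sqrt(51)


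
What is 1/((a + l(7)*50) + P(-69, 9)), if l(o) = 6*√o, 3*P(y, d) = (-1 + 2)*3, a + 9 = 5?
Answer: 1/209997 + 100*√7/209997 ≈ 0.0012647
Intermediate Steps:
a = -4 (a = -9 + 5 = -4)
P(y, d) = 1 (P(y, d) = ((-1 + 2)*3)/3 = (1*3)/3 = (⅓)*3 = 1)
1/((a + l(7)*50) + P(-69, 9)) = 1/((-4 + (6*√7)*50) + 1) = 1/((-4 + 300*√7) + 1) = 1/(-3 + 300*√7)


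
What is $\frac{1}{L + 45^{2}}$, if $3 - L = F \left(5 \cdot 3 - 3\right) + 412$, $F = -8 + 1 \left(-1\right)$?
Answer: $\frac{1}{1724} \approx 0.00058005$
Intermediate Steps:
$F = -9$ ($F = -8 - 1 = -9$)
$L = -301$ ($L = 3 - \left(- 9 \left(5 \cdot 3 - 3\right) + 412\right) = 3 - \left(- 9 \left(15 - 3\right) + 412\right) = 3 - \left(\left(-9\right) 12 + 412\right) = 3 - \left(-108 + 412\right) = 3 - 304 = -301$)
$\frac{1}{L + 45^{2}} = \frac{1}{-301 + 45^{2}} = \frac{1}{-301 + 2025} = \frac{1}{1724}$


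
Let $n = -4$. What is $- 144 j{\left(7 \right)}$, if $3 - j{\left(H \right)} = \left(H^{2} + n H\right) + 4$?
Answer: $3168$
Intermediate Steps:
$j{\left(H \right)} = -1 - H^{2} + 4 H$ ($j{\left(H \right)} = 3 - \left(\left(H^{2} - 4 H\right) + 4\right) = 3 - \left(4 + H^{2} - 4 H\right) = -1 - H^{2} + 4 H$)
$- 144 j{\left(7 \right)} = - 144 \left(-1 - 7^{2} + 4 \cdot 7\right) = - 144 \left(-1 - 49 + 28\right) = \left(-144\right) \left(-22\right) = 3168$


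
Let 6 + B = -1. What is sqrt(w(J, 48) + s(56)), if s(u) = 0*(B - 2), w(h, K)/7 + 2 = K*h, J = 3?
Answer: sqrt(994) ≈ 31.528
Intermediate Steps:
B = -7 (B = -6 - 1 = -7)
w(h, K) = -14 + 7*K*h (w(h, K) = -14 + 7*(K*h) = -14 + 7*K*h)
s(u) = 0 (s(u) = 0*(-7 - 2) = 0*(-9) = 0)
sqrt(w(J, 48) + s(56)) = sqrt((-14 + 7*48*3) + 0) = sqrt((-14 + 1008) + 0) = sqrt(994 + 0) = sqrt(994)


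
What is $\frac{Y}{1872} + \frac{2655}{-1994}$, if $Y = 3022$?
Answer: $\frac{263927}{933192} \approx 0.28282$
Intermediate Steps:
$\frac{Y}{1872} + \frac{2655}{-1994} = \frac{3022}{1872} + \frac{2655}{-1994} = 3022 \cdot \frac{1}{1872} + 2655 \left(- \frac{1}{1994}\right) = \frac{1511}{936} - \frac{2655}{1994} = \frac{263927}{933192}$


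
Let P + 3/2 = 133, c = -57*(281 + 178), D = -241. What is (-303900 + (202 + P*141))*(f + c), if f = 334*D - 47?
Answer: 30427339176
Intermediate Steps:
c = -26163 (c = -57*459 = -26163)
P = 263/2 (P = -3/2 + 133 = 263/2 ≈ 131.50)
f = -80541 (f = 334*(-241) - 47 = -80494 - 47 = -80541)
(-303900 + (202 + P*141))*(f + c) = (-303900 + (202 + (263/2)*141))*(-80541 - 26163) = (-303900 + (202 + 37083/2))*(-106704) = (-303900 + 37487/2)*(-106704) = -570313/2*(-106704) = 30427339176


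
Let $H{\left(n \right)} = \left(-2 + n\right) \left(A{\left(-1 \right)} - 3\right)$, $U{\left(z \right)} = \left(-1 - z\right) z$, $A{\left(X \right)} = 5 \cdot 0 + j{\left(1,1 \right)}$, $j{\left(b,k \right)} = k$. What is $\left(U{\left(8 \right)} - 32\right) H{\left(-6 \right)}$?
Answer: $-1664$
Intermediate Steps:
$A{\left(X \right)} = 1$ ($A{\left(X \right)} = 5 \cdot 0 + 1 = 0 + 1 = 1$)
$U{\left(z \right)} = z \left(-1 - z\right)$
$H{\left(n \right)} = 4 - 2 n$ ($H{\left(n \right)} = \left(-2 + n\right) \left(1 - 3\right) = \left(-2 + n\right) \left(-2\right) = 4 - 2 n$)
$\left(U{\left(8 \right)} - 32\right) H{\left(-6 \right)} = \left(\left(-1\right) 8 \left(1 + 8\right) - 32\right) \left(4 - -12\right) = \left(\left(-1\right) 8 \cdot 9 - 32\right) \left(4 + 12\right) = \left(-72 - 32\right) 16 = \left(-104\right) 16 = -1664$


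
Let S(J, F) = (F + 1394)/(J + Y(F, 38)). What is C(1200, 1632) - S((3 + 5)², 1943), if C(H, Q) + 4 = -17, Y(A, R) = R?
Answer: -5479/102 ≈ -53.716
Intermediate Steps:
C(H, Q) = -21 (C(H, Q) = -4 - 17 = -21)
S(J, F) = (1394 + F)/(38 + J) (S(J, F) = (F + 1394)/(J + 38) = (1394 + F)/(38 + J))
C(1200, 1632) - S((3 + 5)², 1943) = -21 - (1394 + 1943)/(38 + (3 + 5)²) = -21 - 3337/(38 + 8²) = -21 - 3337/(38 + 64) = -21 - 3337/102 = -5479/102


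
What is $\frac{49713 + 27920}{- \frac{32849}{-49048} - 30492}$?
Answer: $- \frac{3807743384}{1495538767} \approx -2.5461$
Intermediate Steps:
$\frac{49713 + 27920}{- \frac{32849}{-49048} - 30492} = \frac{77633}{\left(-32849\right) \left(- \frac{1}{49048}\right) - 30492} = \frac{77633}{\frac{32849}{49048} - 30492} = \frac{77633}{- \frac{1495538767}{49048}} = 77633 \left(- \frac{49048}{1495538767}\right) = - \frac{3807743384}{1495538767}$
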